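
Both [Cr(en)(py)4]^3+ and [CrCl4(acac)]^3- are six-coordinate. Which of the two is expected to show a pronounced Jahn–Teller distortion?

[CrCl4(acac)]^3-

[Cr(en)(py)4]^3+: Summing ligand charges against the +3 overall charge gives an oxidation state of +3 for chromium. Cr sits in group 6, so the d-electron count is 6 − 3 = 3. The d³ configuration leaves the e_g set evenly filled (or empty) — no strong Jahn–Teller driving force.
[CrCl4(acac)]^3-: Each chloride is −1; each acetylacetonate is −1; balancing the −3 overall charge requires Cr(II). Chromium is a group-6 element; Cr(II) is therefore d⁴. Acetylacetonate and chloride are weak-field ligands for a first-row metal, so the complex is high-spin. The t₂g³e_g¹ (high-spin) configuration has an unevenly filled e_g set; the Jahn–Teller theorem predicts a tetragonal distortion (typically axial elongation) to lift the degeneracy.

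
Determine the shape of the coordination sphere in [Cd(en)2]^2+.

tetrahedral

Summing ligand charges against the +2 overall charge gives an oxidation state of +2 for cadmium.
Cadmium is a group-12 element; Cd(II) is therefore d¹⁰.
Counting donor atoms: 2×ethylenediamine (bidentate) → 4 donors. Coordination number = 4.
A d¹⁰ ion has no crystal-field stabilisation preference between square planar and tetrahedral, so four ligands adopt the sterically favoured tetrahedral geometry.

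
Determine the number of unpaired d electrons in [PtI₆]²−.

0

Summing ligand charges against the −2 overall charge gives an oxidation state of +4 for platinum.
Pt sits in group 10, so the d-electron count is 10 − 4 = 6.
The spin state decides the count: a 5d ion has a large Δₒ and is invariably low-spin.
An octahedral low-spin d⁶ ion is t₂g⁶e_g⁰, giving 0 unpaired electrons.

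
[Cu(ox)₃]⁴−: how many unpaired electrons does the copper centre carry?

Ligand charges: each oxalate is −2. With an overall charge of −4 the copper centre must be in the +2 oxidation state.
Group 11 minus oxidation state 2 gives a d⁹ configuration.
Counting donor atoms: 3×oxalate (bidentate) → 6 donors. Coordination number = 6.
In an octahedral field the d⁹ configuration is t₂g⁶e_g³ (only one arrangement possible), giving 1 unpaired electron.

1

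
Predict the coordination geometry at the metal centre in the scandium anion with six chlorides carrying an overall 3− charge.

octahedral

Each chloride is −1; balancing the −3 overall charge requires Sc(III).
Group 3 minus oxidation state 3 gives a d⁰ configuration.
With 6 monodentate ligands the coordination number is 6.
Six donors around a single metal centre give an octahedral coordination sphere.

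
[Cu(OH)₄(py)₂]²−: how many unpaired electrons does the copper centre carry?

1

Ligand charges: each hydroxide is −1; pyridine is neutral. With an overall charge of −2 the copper centre must be in the +2 oxidation state.
Cu sits in group 11, so the d-electron count is 11 − 2 = 9.
In an octahedral field the d⁹ configuration is t₂g⁶e_g³ (only one arrangement possible), giving 1 unpaired electron.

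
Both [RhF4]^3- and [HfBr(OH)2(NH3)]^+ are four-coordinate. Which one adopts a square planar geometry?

[RhF4]^3-

For [RhF4]^3-: Each fluoride is −1; balancing the −3 overall charge requires Rh(I). Rh sits in group 9, so the d-electron count is 9 − 1 = 8. A 4d d⁸ ion has a large crystal-field splitting; square planar leaves the high-energy d_{x²−y²} orbital empty and maximises CFSE. → square planar.
For [HfBr(OH)2(NH3)]^+: Ligand charges: each bromide is −1; each hydroxide is −1; ammonia is neutral. With an overall charge of +1 the hafnium centre must be in the +4 oxidation state. Group 4 minus oxidation state 4 gives a d⁰ configuration. A d⁰ ion has no crystal-field stabilisation preference between square planar and tetrahedral, so four ligands adopt the sterically favoured tetrahedral geometry. → tetrahedral.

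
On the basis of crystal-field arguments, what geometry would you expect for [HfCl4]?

Ligand charges: each chloride is −1. With an overall charge of 0 the hafnium centre must be in the +4 oxidation state.
Group 4 minus oxidation state 4 gives a d⁰ configuration.
With 4 monodentate ligands the coordination number is 4.
A d⁰ ion has no crystal-field stabilisation preference between square planar and tetrahedral, so four ligands adopt the sterically favoured tetrahedral geometry.

tetrahedral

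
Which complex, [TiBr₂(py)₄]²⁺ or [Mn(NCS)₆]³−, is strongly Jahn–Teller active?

[TiBr₂(py)₄]²⁺: Each bromide is −1; pyridine is neutral; balancing the +2 overall charge requires Ti(IV). Ti sits in group 4, so the d-electron count is 4 − 4 = 0. The d⁰ configuration leaves the e_g set evenly filled (or empty) — no strong Jahn–Teller driving force.
[Mn(NCS)₆]³−: Each isothiocyanate is −1; balancing the −3 overall charge requires Mn(III). Group 7 minus oxidation state 3 gives a d⁴ configuration. Isothiocyanate is a weak-field ligand for a first-row metal, so the complex is high-spin. The t₂g³e_g¹ (high-spin) configuration has an unevenly filled e_g set; the Jahn–Teller theorem predicts a tetragonal distortion (typically axial elongation) to lift the degeneracy.

[Mn(NCS)₆]³−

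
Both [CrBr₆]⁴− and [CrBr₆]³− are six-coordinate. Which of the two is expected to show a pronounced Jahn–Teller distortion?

[CrBr₆]⁴−: Each bromide is −1; balancing the −4 overall charge requires Cr(II). Chromium is a group-6 element; Cr(II) is therefore d⁴. Bromide is a weak-field ligand for a first-row metal, so the complex is high-spin. The t₂g³e_g¹ (high-spin) configuration has an unevenly filled e_g set; the Jahn–Teller theorem predicts a tetragonal distortion (typically axial elongation) to lift the degeneracy.
[CrBr₆]³−: Each bromide is −1; balancing the −3 overall charge requires Cr(III). Group 6 minus oxidation state 3 gives a d³ configuration. The d³ configuration leaves the e_g set evenly filled (or empty) — no strong Jahn–Teller driving force.

[CrBr₆]⁴−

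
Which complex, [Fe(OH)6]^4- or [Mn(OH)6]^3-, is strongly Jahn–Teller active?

[Mn(OH)6]^3-

[Fe(OH)6]^4-: Each hydroxide is −1; balancing the −4 overall charge requires Fe(II). Iron is a group-8 element; Fe(II) is therefore d⁶. Hydroxide is a weak-field ligand for a first-row metal, so the complex is high-spin. The d⁶ configuration leaves the e_g set evenly filled (or empty) — no strong Jahn–Teller driving force.
[Mn(OH)6]^3-: Summing ligand charges against the −3 overall charge gives an oxidation state of +3 for manganese. Manganese is a group-7 element; Mn(III) is therefore d⁴. Hydroxide is a weak-field ligand for a first-row metal, so the complex is high-spin. The t₂g³e_g¹ (high-spin) configuration has an unevenly filled e_g set; the Jahn–Teller theorem predicts a tetragonal distortion (typically axial elongation) to lift the degeneracy.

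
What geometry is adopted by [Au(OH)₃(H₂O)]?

Summing ligand charges against the 0 overall charge gives an oxidation state of +3 for gold.
Gold is a group-11 element; Au(III) is therefore d⁸.
With 4 monodentate ligands the coordination number is 4.
A 5d d⁸ ion has a large crystal-field splitting; square planar leaves the high-energy d_{x²−y²} orbital empty and maximises CFSE.

square planar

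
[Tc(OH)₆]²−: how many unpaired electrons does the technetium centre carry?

3 unpaired electrons

Summing ligand charges against the −2 overall charge gives an oxidation state of +4 for technetium.
Group 7 minus oxidation state 4 gives a d³ configuration.
In an octahedral field the d³ configuration is t₂g³e_g⁰ (only one arrangement possible), giving 3 unpaired electrons.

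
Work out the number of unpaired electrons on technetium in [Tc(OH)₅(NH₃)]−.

Each hydroxide is −1; ammonia is neutral; balancing the −1 overall charge requires Tc(IV).
Technetium is a group-7 element; Tc(IV) is therefore d³.
In an octahedral field the d³ configuration is t₂g³e_g⁰ (only one arrangement possible), giving 3 unpaired electrons.

3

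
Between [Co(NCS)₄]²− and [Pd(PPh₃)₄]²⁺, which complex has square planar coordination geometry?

For [Co(NCS)₄]²−: Summing ligand charges against the −2 overall charge gives an oxidation state of +2 for cobalt. Cobalt is a group-9 element; Co(II) is therefore d⁷. For a high-spin 3d d⁷ ion with weak-field ligands the small Δₜ gives little square-planar CFSE advantage, so four ligands adopt the sterically favoured tetrahedral geometry. → tetrahedral.
For [Pd(PPh₃)₄]²⁺: Ligand charges: triphenylphosphine is neutral. With an overall charge of +2 the palladium centre must be in the +2 oxidation state. Pd sits in group 10, so the d-electron count is 10 − 2 = 8. A 4d d⁸ ion has a large crystal-field splitting; square planar leaves the high-energy d_{x²−y²} orbital empty and maximises CFSE. → square planar.

[Pd(PPh₃)₄]²⁺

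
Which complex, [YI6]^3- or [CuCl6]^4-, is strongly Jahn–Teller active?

[YI6]^3-: Ligand charges: each iodide is −1. With an overall charge of −3 the yttrium centre must be in the +3 oxidation state. Y sits in group 3, so the d-electron count is 3 − 3 = 0. The d⁰ configuration leaves the e_g set evenly filled (or empty) — no strong Jahn–Teller driving force.
[CuCl6]^4-: Each chloride is −1; balancing the −4 overall charge requires Cu(II). Group 11 minus oxidation state 2 gives a d⁹ configuration. The t₂g⁶e_g³ configuration has an unevenly filled e_g set; the Jahn–Teller theorem predicts a tetragonal distortion (typically axial elongation) to lift the degeneracy.

[CuCl6]^4-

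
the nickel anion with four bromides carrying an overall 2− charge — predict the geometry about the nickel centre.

Summing ligand charges against the −2 overall charge gives an oxidation state of +2 for nickel.
Ni sits in group 10, so the d-electron count is 10 − 2 = 8.
Coordination number: 4.
Bromide is a weak-field ligand.
With weak-field ligands the CFSE gain from square planar is small, so a 3d d⁸ ion takes the sterically preferred tetrahedral geometry.

tetrahedral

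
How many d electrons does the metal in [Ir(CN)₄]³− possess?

Summing ligand charges against the −3 overall charge gives an oxidation state of +1 for iridium.
Iridium is a group-9 element; Ir(I) is therefore d⁸.

d8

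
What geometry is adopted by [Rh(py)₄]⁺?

Ligand charges: pyridine is neutral. With an overall charge of +1 the rhodium centre must be in the +1 oxidation state.
Group 9 minus oxidation state 1 gives a d⁸ configuration.
With 4 monodentate ligands the coordination number is 4.
A 4d d⁸ ion has a large crystal-field splitting; square planar leaves the high-energy d_{x²−y²} orbital empty and maximises CFSE.

square planar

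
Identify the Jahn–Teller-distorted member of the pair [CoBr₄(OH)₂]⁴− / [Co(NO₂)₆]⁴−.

[Co(NO₂)₆]⁴−

[CoBr₄(OH)₂]⁴−: Each bromide is −1; each hydroxide is −1; balancing the −4 overall charge requires Co(II). Co sits in group 9, so the d-electron count is 9 − 2 = 7. Bromide and hydroxide are weak-field ligands for a first-row metal, so the complex is high-spin. The d⁷ configuration leaves the e_g set evenly filled (or empty) — no strong Jahn–Teller driving force.
[Co(NO₂)₆]⁴−: Summing ligand charges against the −4 overall charge gives an oxidation state of +2 for cobalt. Cobalt is a group-9 element; Co(II) is therefore d⁷. Nitro (N-bound nitrite) is a strong-field ligand (high in the spectrochemical series) for a first-row metal, so the complex is low-spin. The t₂g⁶e_g¹ (low-spin) configuration has an unevenly filled e_g set; the Jahn–Teller theorem predicts a tetragonal distortion (typically axial elongation) to lift the degeneracy.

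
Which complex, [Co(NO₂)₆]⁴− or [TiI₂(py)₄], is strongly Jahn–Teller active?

[Co(NO₂)₆]⁴−

[Co(NO₂)₆]⁴−: Each nitro (N-bound nitrite) is −1; balancing the −4 overall charge requires Co(II). Cobalt is a group-9 element; Co(II) is therefore d⁷. Nitro (N-bound nitrite) is a strong-field ligand (high in the spectrochemical series) for a first-row metal, so the complex is low-spin. The t₂g⁶e_g¹ (low-spin) configuration has an unevenly filled e_g set; the Jahn–Teller theorem predicts a tetragonal distortion (typically axial elongation) to lift the degeneracy.
[TiI₂(py)₄]: Ligand charges: each iodide is −1; pyridine is neutral. With an overall charge of 0 the titanium centre must be in the +2 oxidation state. Ti sits in group 4, so the d-electron count is 4 − 2 = 2. The d² configuration leaves the e_g set evenly filled (or empty) — no strong Jahn–Teller driving force.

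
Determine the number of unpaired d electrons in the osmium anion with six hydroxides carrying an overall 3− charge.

Summing ligand charges against the −3 overall charge gives an oxidation state of +3 for osmium.
Os sits in group 8, so the d-electron count is 8 − 3 = 5.
The spin state decides the count: a 5d ion has a large Δₒ and is invariably low-spin.
An octahedral low-spin d⁵ ion is t₂g⁵e_g⁰, giving 1 unpaired electron.

1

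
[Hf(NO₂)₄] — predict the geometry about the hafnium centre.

tetrahedral

Each nitro (N-bound nitrite) is −1; balancing the 0 overall charge requires Hf(IV).
Hafnium is a group-4 element; Hf(IV) is therefore d⁰.
With 4 monodentate ligands the coordination number is 4.
A d⁰ ion has no crystal-field stabilisation preference between square planar and tetrahedral, so four ligands adopt the sterically favoured tetrahedral geometry.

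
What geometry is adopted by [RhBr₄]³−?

square planar

Ligand charges: each bromide is −1. With an overall charge of −3 the rhodium centre must be in the +1 oxidation state.
Group 9 minus oxidation state 1 gives a d⁸ configuration.
With 4 monodentate ligands the coordination number is 4.
A 4d d⁸ ion has a large crystal-field splitting; square planar leaves the high-energy d_{x²−y²} orbital empty and maximises CFSE.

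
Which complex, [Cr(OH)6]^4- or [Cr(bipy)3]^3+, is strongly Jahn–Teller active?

[Cr(OH)6]^4-

[Cr(OH)6]^4-: Ligand charges: each hydroxide is −1. With an overall charge of −4 the chromium centre must be in the +2 oxidation state. Chromium is a group-6 element; Cr(II) is therefore d⁴. Hydroxide is a weak-field ligand for a first-row metal, so the complex is high-spin. The t₂g³e_g¹ (high-spin) configuration has an unevenly filled e_g set; the Jahn–Teller theorem predicts a tetragonal distortion (typically axial elongation) to lift the degeneracy.
[Cr(bipy)3]^3+: 2,2′-bipyridine is neutral; balancing the +3 overall charge requires Cr(III). Group 6 minus oxidation state 3 gives a d³ configuration. The d³ configuration leaves the e_g set evenly filled (or empty) — no strong Jahn–Teller driving force.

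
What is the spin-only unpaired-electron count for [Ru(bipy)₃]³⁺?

1 unpaired electron

2,2′-bipyridine is neutral; balancing the +3 overall charge requires Ru(III).
Group 8 minus oxidation state 3 gives a d⁵ configuration.
Counting donor atoms: 3×2,2′-bipyridine (bidentate) → 6 donors. Coordination number = 6.
The spin state decides the count: a 4d ion has a large Δₒ and is invariably low-spin.
An octahedral low-spin d⁵ ion is t₂g⁵e_g⁰, giving 1 unpaired electron.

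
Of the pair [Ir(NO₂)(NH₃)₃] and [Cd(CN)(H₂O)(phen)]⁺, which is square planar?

For [Ir(NO₂)(NH₃)₃]: Summing ligand charges against the 0 overall charge gives an oxidation state of +1 for iridium. Group 9 minus oxidation state 1 gives a d⁸ configuration. A 5d d⁸ ion has a large crystal-field splitting; square planar leaves the high-energy d_{x²−y²} orbital empty and maximises CFSE. → square planar.
For [Cd(CN)(H₂O)(phen)]⁺: Ligand charges: each cyanide is −1; water is neutral; 1,10-phenanthroline is neutral. With an overall charge of +1 the cadmium centre must be in the +2 oxidation state. Cadmium is a group-12 element; Cd(II) is therefore d¹⁰. A d¹⁰ ion has no crystal-field stabilisation preference between square planar and tetrahedral, so four ligands adopt the sterically favoured tetrahedral geometry. → tetrahedral.

[Ir(NO₂)(NH₃)₃]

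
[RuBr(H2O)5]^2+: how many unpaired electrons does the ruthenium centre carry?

Each bromide is −1; water is neutral; balancing the +2 overall charge requires Ru(III).
Ru sits in group 8, so the d-electron count is 8 − 3 = 5.
The spin state decides the count: a 4d ion has a large Δₒ and is invariably low-spin.
An octahedral low-spin d⁵ ion is t₂g⁵e_g⁰, giving 1 unpaired electron.

1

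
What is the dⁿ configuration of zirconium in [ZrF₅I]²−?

d⁰

Ligand charges: each fluoride is −1; each iodide is −1. With an overall charge of −2 the zirconium centre must be in the +4 oxidation state.
Group 4 minus oxidation state 4 gives a d⁰ configuration.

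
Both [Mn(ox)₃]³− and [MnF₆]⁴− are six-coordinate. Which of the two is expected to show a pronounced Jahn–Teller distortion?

[Mn(ox)₃]³−: Ligand charges: each oxalate is −2. With an overall charge of −3 the manganese centre must be in the +3 oxidation state. Mn sits in group 7, so the d-electron count is 7 − 3 = 4. Oxalate is a weak-field ligand for a first-row metal, so the complex is high-spin. The t₂g³e_g¹ (high-spin) configuration has an unevenly filled e_g set; the Jahn–Teller theorem predicts a tetragonal distortion (typically axial elongation) to lift the degeneracy.
[MnF₆]⁴−: Ligand charges: each fluoride is −1. With an overall charge of −4 the manganese centre must be in the +2 oxidation state. Mn sits in group 7, so the d-electron count is 7 − 2 = 5. Fluoride is a weak-field ligand for a first-row metal, so the complex is high-spin. The d⁵ configuration leaves the e_g set evenly filled (or empty) — no strong Jahn–Teller driving force.

[Mn(ox)₃]³−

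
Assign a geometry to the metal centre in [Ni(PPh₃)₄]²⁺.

Ligand charges: triphenylphosphine is neutral. With an overall charge of +2 the nickel centre must be in the +2 oxidation state.
Nickel is a group-10 element; Ni(II) is therefore d⁸.
With 4 monodentate ligands the coordination number is 4.
Triphenylphosphine is a strong-field ligand (high in the spectrochemical series).
A 3d d⁸ ion with strong-field ligands gains enough CFSE to favour square planar over tetrahedral.

square planar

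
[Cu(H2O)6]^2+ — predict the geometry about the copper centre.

octahedral

Water is neutral; balancing the +2 overall charge requires Cu(II).
Cu sits in group 11, so the d-electron count is 11 − 2 = 9.
With 6 monodentate ligands the coordination number is 6.
Six donors around a single metal centre give an octahedral coordination sphere.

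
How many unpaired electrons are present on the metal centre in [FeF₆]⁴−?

4

Ligand charges: each fluoride is −1. With an overall charge of −4 the iron centre must be in the +2 oxidation state.
Group 8 minus oxidation state 2 gives a d⁶ configuration.
The spin state decides the count: Fluoride is a weak-field ligand for a first-row metal, so the complex is high-spin.
An octahedral high-spin d⁶ ion is t₂g⁴e_g², giving 4 unpaired electrons.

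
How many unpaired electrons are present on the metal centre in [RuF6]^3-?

Summing ligand charges against the −3 overall charge gives an oxidation state of +3 for ruthenium.
Ru sits in group 8, so the d-electron count is 8 − 3 = 5.
The spin state decides the count: a 4d ion has a large Δₒ and is invariably low-spin.
An octahedral low-spin d⁵ ion is t₂g⁵e_g⁰, giving 1 unpaired electron.

1 unpaired electron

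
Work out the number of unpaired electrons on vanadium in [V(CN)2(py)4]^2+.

1 unpaired electron

Each cyanide is −1; pyridine is neutral; balancing the +2 overall charge requires V(IV).
Group 5 minus oxidation state 4 gives a d¹ configuration.
In an octahedral field the d¹ configuration is t₂g¹e_g⁰ (only one arrangement possible), giving 1 unpaired electron.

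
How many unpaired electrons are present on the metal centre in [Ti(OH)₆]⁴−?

Each hydroxide is −1; balancing the −4 overall charge requires Ti(II).
Titanium is a group-4 element; Ti(II) is therefore d².
In an octahedral field the d² configuration is t₂g²e_g⁰ (only one arrangement possible), giving 2 unpaired electrons.

2 unpaired electrons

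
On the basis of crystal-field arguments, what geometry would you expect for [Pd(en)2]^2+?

square planar

Ethylenediamine is neutral; balancing the +2 overall charge requires Pd(II).
Palladium is a group-10 element; Pd(II) is therefore d⁸.
Counting donor atoms: 2×ethylenediamine (bidentate) → 4 donors. Coordination number = 4.
A 4d d⁸ ion has a large crystal-field splitting; square planar leaves the high-energy d_{x²−y²} orbital empty and maximises CFSE.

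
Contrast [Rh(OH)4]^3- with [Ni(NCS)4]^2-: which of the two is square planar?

For [Rh(OH)4]^3-: Each hydroxide is −1; balancing the −3 overall charge requires Rh(I). Rh sits in group 9, so the d-electron count is 9 − 1 = 8. A 4d d⁸ ion has a large crystal-field splitting; square planar leaves the high-energy d_{x²−y²} orbital empty and maximises CFSE. → square planar.
For [Ni(NCS)4]^2-: Ligand charges: each isothiocyanate is −1. With an overall charge of −2 the nickel centre must be in the +2 oxidation state. Group 10 minus oxidation state 2 gives a d⁸ configuration. Isothiocyanate is a weak-field ligand. With weak-field ligands the CFSE gain from square planar is small, so a 3d d⁸ ion takes the sterically preferred tetrahedral geometry. → tetrahedral.

[Rh(OH)4]^3-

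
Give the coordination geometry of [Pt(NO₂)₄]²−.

square planar

Each nitro (N-bound nitrite) is −1; balancing the −2 overall charge requires Pt(II).
Pt sits in group 10, so the d-electron count is 10 − 2 = 8.
With 4 monodentate ligands the coordination number is 4.
A 5d d⁸ ion has a large crystal-field splitting; square planar leaves the high-energy d_{x²−y²} orbital empty and maximises CFSE.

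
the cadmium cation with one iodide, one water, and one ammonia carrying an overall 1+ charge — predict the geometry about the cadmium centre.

trigonal planar

Ligand charges: each iodide is −1; water is neutral; ammonia is neutral. With an overall charge of +1 the cadmium centre must be in the +2 oxidation state.
Cd sits in group 12, so the d-electron count is 12 − 2 = 10.
Coordination number: 3.
Three ligands around a d¹⁰ centre minimise repulsion in a trigonal-planar arrangement.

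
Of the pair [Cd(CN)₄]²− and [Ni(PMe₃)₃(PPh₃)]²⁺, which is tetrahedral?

For [Cd(CN)₄]²−: Each cyanide is −1; balancing the −2 overall charge requires Cd(II). Cd sits in group 12, so the d-electron count is 12 − 2 = 10. A d¹⁰ ion has no crystal-field stabilisation preference between square planar and tetrahedral, so four ligands adopt the sterically favoured tetrahedral geometry. → tetrahedral.
For [Ni(PMe₃)₃(PPh₃)]²⁺: Trimethylphosphine is neutral; triphenylphosphine is neutral; balancing the +2 overall charge requires Ni(II). Nickel is a group-10 element; Ni(II) is therefore d⁸. Trimethylphosphine and triphenylphosphine are strong-field ligands (high in the spectrochemical series). A 3d d⁸ ion with strong-field ligands gains enough CFSE to favour square planar over tetrahedral. → square planar.

[Cd(CN)₄]²−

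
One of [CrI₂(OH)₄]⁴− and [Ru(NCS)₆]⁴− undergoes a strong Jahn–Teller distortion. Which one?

[CrI₂(OH)₄]⁴−

[CrI₂(OH)₄]⁴−: Each iodide is −1; each hydroxide is −1; balancing the −4 overall charge requires Cr(II). Chromium is a group-6 element; Cr(II) is therefore d⁴. Hydroxide and iodide are weak-field ligands for a first-row metal, so the complex is high-spin. The t₂g³e_g¹ (high-spin) configuration has an unevenly filled e_g set; the Jahn–Teller theorem predicts a tetragonal distortion (typically axial elongation) to lift the degeneracy.
[Ru(NCS)₆]⁴−: Summing ligand charges against the −4 overall charge gives an oxidation state of +2 for ruthenium. Ru sits in group 8, so the d-electron count is 8 − 2 = 6. A 4d ion has a large Δₒ and is invariably low-spin. The d⁶ configuration leaves the e_g set evenly filled (or empty) — no strong Jahn–Teller driving force.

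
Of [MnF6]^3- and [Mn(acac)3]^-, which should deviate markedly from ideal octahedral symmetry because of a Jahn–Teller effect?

[MnF6]^3-: Ligand charges: each fluoride is −1. With an overall charge of −3 the manganese centre must be in the +3 oxidation state. Manganese is a group-7 element; Mn(III) is therefore d⁴. Fluoride is a weak-field ligand for a first-row metal, so the complex is high-spin. The t₂g³e_g¹ (high-spin) configuration has an unevenly filled e_g set; the Jahn–Teller theorem predicts a tetragonal distortion (typically axial elongation) to lift the degeneracy.
[Mn(acac)3]^-: Each acetylacetonate is −1; balancing the −1 overall charge requires Mn(II). Group 7 minus oxidation state 2 gives a d⁵ configuration. Acetylacetonate is a weak-field ligand for a first-row metal, so the complex is high-spin. The d⁵ configuration leaves the e_g set evenly filled (or empty) — no strong Jahn–Teller driving force.

[MnF6]^3-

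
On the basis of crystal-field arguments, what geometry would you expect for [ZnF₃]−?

Each fluoride is −1; balancing the −1 overall charge requires Zn(II).
Zinc is a group-12 element; Zn(II) is therefore d¹⁰.
Coordination number: 3.
Three ligands around a d¹⁰ centre minimise repulsion in a trigonal-planar arrangement.

trigonal planar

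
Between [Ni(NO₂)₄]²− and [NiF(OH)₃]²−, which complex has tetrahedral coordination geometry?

For [Ni(NO₂)₄]²−: Each nitro (N-bound nitrite) is −1; balancing the −2 overall charge requires Ni(II). Group 10 minus oxidation state 2 gives a d⁸ configuration. Nitro (N-bound nitrite) is a strong-field ligand (high in the spectrochemical series). A 3d d⁸ ion with strong-field ligands gains enough CFSE to favour square planar over tetrahedral. → square planar.
For [NiF(OH)₃]²−: Ligand charges: each fluoride is −1; each hydroxide is −1. With an overall charge of −2 the nickel centre must be in the +2 oxidation state. Nickel is a group-10 element; Ni(II) is therefore d⁸. Fluoride and hydroxide are weak-field ligands. With weak-field ligands the CFSE gain from square planar is small, so a 3d d⁸ ion takes the sterically preferred tetrahedral geometry. → tetrahedral.

[NiF(OH)₃]²−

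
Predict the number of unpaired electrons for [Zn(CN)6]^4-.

0 unpaired electrons

Summing ligand charges against the −4 overall charge gives an oxidation state of +2 for zinc.
Group 12 minus oxidation state 2 gives a d¹⁰ configuration.
In an octahedral field the d¹⁰ configuration is t₂g⁶e_g⁴, giving 0 unpaired electrons.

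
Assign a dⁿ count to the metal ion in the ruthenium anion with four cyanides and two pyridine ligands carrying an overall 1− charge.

Ligand charges: each cyanide is −1; pyridine is neutral. With an overall charge of −1 the ruthenium centre must be in the +3 oxidation state.
Ru sits in group 8, so the d-electron count is 8 − 3 = 5.

d⁵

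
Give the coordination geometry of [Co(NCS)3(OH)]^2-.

tetrahedral

Each isothiocyanate is −1; each hydroxide is −1; balancing the −2 overall charge requires Co(II).
Co sits in group 9, so the d-electron count is 9 − 2 = 7.
Coordination number: 4.
Hydroxide and isothiocyanate are weak-field ligands.
For a high-spin 3d d⁷ ion with weak-field ligands the small Δₜ gives little square-planar CFSE advantage, so four ligands adopt the sterically favoured tetrahedral geometry.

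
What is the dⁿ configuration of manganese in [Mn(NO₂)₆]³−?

d⁴

Summing ligand charges against the −3 overall charge gives an oxidation state of +3 for manganese.
Group 7 minus oxidation state 3 gives a d⁴ configuration.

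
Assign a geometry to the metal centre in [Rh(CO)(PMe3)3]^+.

Carbonyl is neutral; trimethylphosphine is neutral; balancing the +1 overall charge requires Rh(I).
Rhodium is a group-9 element; Rh(I) is therefore d⁸.
Coordination number: 4.
A 4d d⁸ ion has a large crystal-field splitting; square planar leaves the high-energy d_{x²−y²} orbital empty and maximises CFSE.

square planar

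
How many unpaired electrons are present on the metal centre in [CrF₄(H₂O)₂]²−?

Summing ligand charges against the −2 overall charge gives an oxidation state of +2 for chromium.
Cr sits in group 6, so the d-electron count is 6 − 2 = 4.
The spin state decides the count: Fluoride is a weak-field ligand for a first-row metal, so the complex is high-spin.
An octahedral high-spin d⁴ ion is t₂g³e_g¹, giving 4 unpaired electrons.

4 unpaired electrons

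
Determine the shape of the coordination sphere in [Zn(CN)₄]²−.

Summing ligand charges against the −2 overall charge gives an oxidation state of +2 for zinc.
Zn sits in group 12, so the d-electron count is 12 − 2 = 10.
Coordination number: 4.
A d¹⁰ ion has no crystal-field stabilisation preference between square planar and tetrahedral, so four ligands adopt the sterically favoured tetrahedral geometry.

tetrahedral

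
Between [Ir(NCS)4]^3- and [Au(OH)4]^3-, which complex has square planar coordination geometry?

For [Ir(NCS)4]^3-: Ligand charges: each isothiocyanate is −1. With an overall charge of −3 the iridium centre must be in the +1 oxidation state. Ir sits in group 9, so the d-electron count is 9 − 1 = 8. A 5d d⁸ ion has a large crystal-field splitting; square planar leaves the high-energy d_{x²−y²} orbital empty and maximises CFSE. → square planar.
For [Au(OH)4]^3-: Each hydroxide is −1; balancing the −3 overall charge requires Au(I). Gold is a group-11 element; Au(I) is therefore d¹⁰. A d¹⁰ ion has no crystal-field stabilisation preference between square planar and tetrahedral, so four ligands adopt the sterically favoured tetrahedral geometry. → tetrahedral.

[Ir(NCS)4]^3-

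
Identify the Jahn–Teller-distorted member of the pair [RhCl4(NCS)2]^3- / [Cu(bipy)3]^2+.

[RhCl4(NCS)2]^3-: Ligand charges: each chloride is −1; each isothiocyanate is −1. With an overall charge of −3 the rhodium centre must be in the +3 oxidation state. Group 9 minus oxidation state 3 gives a d⁶ configuration. A 4d ion has a large Δₒ and is invariably low-spin. The d⁶ configuration leaves the e_g set evenly filled (or empty) — no strong Jahn–Teller driving force.
[Cu(bipy)3]^2+: Summing ligand charges against the +2 overall charge gives an oxidation state of +2 for copper. Group 11 minus oxidation state 2 gives a d⁹ configuration. The t₂g⁶e_g³ configuration has an unevenly filled e_g set; the Jahn–Teller theorem predicts a tetragonal distortion (typically axial elongation) to lift the degeneracy.

[Cu(bipy)3]^2+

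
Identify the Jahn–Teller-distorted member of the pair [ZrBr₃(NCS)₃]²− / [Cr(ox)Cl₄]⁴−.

[Cr(ox)Cl₄]⁴−

[ZrBr₃(NCS)₃]²−: Each bromide is −1; each isothiocyanate is −1; balancing the −2 overall charge requires Zr(IV). Group 4 minus oxidation state 4 gives a d⁰ configuration. The d⁰ configuration leaves the e_g set evenly filled (or empty) — no strong Jahn–Teller driving force.
[Cr(ox)Cl₄]⁴−: Summing ligand charges against the −4 overall charge gives an oxidation state of +2 for chromium. Group 6 minus oxidation state 2 gives a d⁴ configuration. Chloride and oxalate are weak-field ligands for a first-row metal, so the complex is high-spin. The t₂g³e_g¹ (high-spin) configuration has an unevenly filled e_g set; the Jahn–Teller theorem predicts a tetragonal distortion (typically axial elongation) to lift the degeneracy.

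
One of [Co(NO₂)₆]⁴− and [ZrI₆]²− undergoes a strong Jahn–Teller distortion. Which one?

[Co(NO₂)₆]⁴−: Ligand charges: each nitro (N-bound nitrite) is −1. With an overall charge of −4 the cobalt centre must be in the +2 oxidation state. Cobalt is a group-9 element; Co(II) is therefore d⁷. Nitro (N-bound nitrite) is a strong-field ligand (high in the spectrochemical series) for a first-row metal, so the complex is low-spin. The t₂g⁶e_g¹ (low-spin) configuration has an unevenly filled e_g set; the Jahn–Teller theorem predicts a tetragonal distortion (typically axial elongation) to lift the degeneracy.
[ZrI₆]²−: Each iodide is −1; balancing the −2 overall charge requires Zr(IV). Zirconium is a group-4 element; Zr(IV) is therefore d⁰. The d⁰ configuration leaves the e_g set evenly filled (or empty) — no strong Jahn–Teller driving force.

[Co(NO₂)₆]⁴−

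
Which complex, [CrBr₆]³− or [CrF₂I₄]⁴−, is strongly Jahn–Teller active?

[CrF₂I₄]⁴−

[CrBr₆]³−: Summing ligand charges against the −3 overall charge gives an oxidation state of +3 for chromium. Chromium is a group-6 element; Cr(III) is therefore d³. The d³ configuration leaves the e_g set evenly filled (or empty) — no strong Jahn–Teller driving force.
[CrF₂I₄]⁴−: Each fluoride is −1; each iodide is −1; balancing the −4 overall charge requires Cr(II). Group 6 minus oxidation state 2 gives a d⁴ configuration. Fluoride and iodide are weak-field ligands for a first-row metal, so the complex is high-spin. The t₂g³e_g¹ (high-spin) configuration has an unevenly filled e_g set; the Jahn–Teller theorem predicts a tetragonal distortion (typically axial elongation) to lift the degeneracy.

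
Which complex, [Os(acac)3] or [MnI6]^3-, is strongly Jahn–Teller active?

[MnI6]^3-

[Os(acac)3]: Ligand charges: each acetylacetonate is −1. With an overall charge of 0 the osmium centre must be in the +3 oxidation state. Osmium is a group-8 element; Os(III) is therefore d⁵. A 5d ion has a large Δₒ and is invariably low-spin. The d⁵ configuration leaves the e_g set evenly filled (or empty) — no strong Jahn–Teller driving force.
[MnI6]^3-: Summing ligand charges against the −3 overall charge gives an oxidation state of +3 for manganese. Group 7 minus oxidation state 3 gives a d⁴ configuration. Iodide is a weak-field ligand for a first-row metal, so the complex is high-spin. The t₂g³e_g¹ (high-spin) configuration has an unevenly filled e_g set; the Jahn–Teller theorem predicts a tetragonal distortion (typically axial elongation) to lift the degeneracy.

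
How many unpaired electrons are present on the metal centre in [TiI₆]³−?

1 unpaired electron

Summing ligand charges against the −3 overall charge gives an oxidation state of +3 for titanium.
Ti sits in group 4, so the d-electron count is 4 − 3 = 1.
In an octahedral field the d¹ configuration is t₂g¹e_g⁰ (only one arrangement possible), giving 1 unpaired electron.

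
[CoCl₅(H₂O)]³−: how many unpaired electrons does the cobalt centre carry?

Ligand charges: each chloride is −1; water is neutral. With an overall charge of −3 the cobalt centre must be in the +2 oxidation state.
Cobalt is a group-9 element; Co(II) is therefore d⁷.
The spin state decides the count: Chloride is a weak-field ligand for a first-row metal, so the complex is high-spin.
An octahedral high-spin d⁷ ion is t₂g⁵e_g², giving 3 unpaired electrons.

3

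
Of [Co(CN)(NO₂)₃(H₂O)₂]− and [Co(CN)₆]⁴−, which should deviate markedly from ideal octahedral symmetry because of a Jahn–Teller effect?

[Co(CN)₆]⁴−

[Co(CN)(NO₂)₃(H₂O)₂]−: Summing ligand charges against the −1 overall charge gives an oxidation state of +3 for cobalt. Co sits in group 9, so the d-electron count is 9 − 3 = 6. Co(III) has an exceptionally large octahedral splitting and is low-spin with essentially every ligand except fluoride. The d⁶ configuration leaves the e_g set evenly filled (or empty) — no strong Jahn–Teller driving force.
[Co(CN)₆]⁴−: Each cyanide is −1; balancing the −4 overall charge requires Co(II). Co sits in group 9, so the d-electron count is 9 − 2 = 7. Cyanide is a strong-field ligand (high in the spectrochemical series) for a first-row metal, so the complex is low-spin. The t₂g⁶e_g¹ (low-spin) configuration has an unevenly filled e_g set; the Jahn–Teller theorem predicts a tetragonal distortion (typically axial elongation) to lift the degeneracy.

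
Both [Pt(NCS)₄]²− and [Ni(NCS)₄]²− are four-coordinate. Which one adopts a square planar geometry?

For [Pt(NCS)₄]²−: Each isothiocyanate is −1; balancing the −2 overall charge requires Pt(II). Group 10 minus oxidation state 2 gives a d⁸ configuration. A 5d d⁸ ion has a large crystal-field splitting; square planar leaves the high-energy d_{x²−y²} orbital empty and maximises CFSE. → square planar.
For [Ni(NCS)₄]²−: Ligand charges: each isothiocyanate is −1. With an overall charge of −2 the nickel centre must be in the +2 oxidation state. Group 10 minus oxidation state 2 gives a d⁸ configuration. Isothiocyanate is a weak-field ligand. With weak-field ligands the CFSE gain from square planar is small, so a 3d d⁸ ion takes the sterically preferred tetrahedral geometry. → tetrahedral.

[Pt(NCS)₄]²−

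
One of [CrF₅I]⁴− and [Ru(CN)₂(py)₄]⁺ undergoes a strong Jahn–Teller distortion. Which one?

[CrF₅I]⁴−: Each fluoride is −1; each iodide is −1; balancing the −4 overall charge requires Cr(II). Chromium is a group-6 element; Cr(II) is therefore d⁴. Fluoride and iodide are weak-field ligands for a first-row metal, so the complex is high-spin. The t₂g³e_g¹ (high-spin) configuration has an unevenly filled e_g set; the Jahn–Teller theorem predicts a tetragonal distortion (typically axial elongation) to lift the degeneracy.
[Ru(CN)₂(py)₄]⁺: Ligand charges: each cyanide is −1; pyridine is neutral. With an overall charge of +1 the ruthenium centre must be in the +3 oxidation state. Ru sits in group 8, so the d-electron count is 8 − 3 = 5. A 4d ion has a large Δₒ and is invariably low-spin. The d⁵ configuration leaves the e_g set evenly filled (or empty) — no strong Jahn–Teller driving force.

[CrF₅I]⁴−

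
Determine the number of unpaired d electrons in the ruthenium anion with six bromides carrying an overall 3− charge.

1

Ligand charges: each bromide is −1. With an overall charge of −3 the ruthenium centre must be in the +3 oxidation state.
Ruthenium is a group-8 element; Ru(III) is therefore d⁵.
The spin state decides the count: a 4d ion has a large Δₒ and is invariably low-spin.
An octahedral low-spin d⁵ ion is t₂g⁵e_g⁰, giving 1 unpaired electron.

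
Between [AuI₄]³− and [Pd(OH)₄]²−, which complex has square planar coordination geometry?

[Pd(OH)₄]²−

For [AuI₄]³−: Ligand charges: each iodide is −1. With an overall charge of −3 the gold centre must be in the +1 oxidation state. Group 11 minus oxidation state 1 gives a d¹⁰ configuration. A d¹⁰ ion has no crystal-field stabilisation preference between square planar and tetrahedral, so four ligands adopt the sterically favoured tetrahedral geometry. → tetrahedral.
For [Pd(OH)₄]²−: Each hydroxide is −1; balancing the −2 overall charge requires Pd(II). Group 10 minus oxidation state 2 gives a d⁸ configuration. A 4d d⁸ ion has a large crystal-field splitting; square planar leaves the high-energy d_{x²−y²} orbital empty and maximises CFSE. → square planar.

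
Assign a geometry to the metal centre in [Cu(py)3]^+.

Summing ligand charges against the +1 overall charge gives an oxidation state of +1 for copper.
Group 11 minus oxidation state 1 gives a d¹⁰ configuration.
With 3 monodentate ligands the coordination number is 3.
Three ligands around a d¹⁰ centre minimise repulsion in a trigonal-planar arrangement.

trigonal planar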